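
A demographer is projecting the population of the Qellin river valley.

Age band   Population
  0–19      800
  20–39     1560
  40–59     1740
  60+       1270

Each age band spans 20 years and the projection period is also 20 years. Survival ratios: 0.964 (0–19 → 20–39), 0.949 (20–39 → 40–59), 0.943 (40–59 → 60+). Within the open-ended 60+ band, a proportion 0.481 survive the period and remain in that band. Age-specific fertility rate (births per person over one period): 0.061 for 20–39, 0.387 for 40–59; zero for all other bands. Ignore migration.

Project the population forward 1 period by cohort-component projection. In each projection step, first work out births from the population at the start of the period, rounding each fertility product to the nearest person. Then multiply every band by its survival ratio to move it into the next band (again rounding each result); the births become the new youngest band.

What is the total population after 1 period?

5271

Call the bands 1 to 4, youngest first.
— Period 1 —
Births: 1560 × 0.061 = 95 ; 1740 × 0.387 = 673 — total 768
Band 2: 800 × 0.964 = 771
Band 3: 1560 × 0.949 = 1480
Band 4: 1740 × 0.943 + 1270 × 0.481 = 1641 + 611 = 2252
End of period: [768, 771, 1480, 2252]
Total after period 1: 768 + 771 + 1480 + 2252 = 5271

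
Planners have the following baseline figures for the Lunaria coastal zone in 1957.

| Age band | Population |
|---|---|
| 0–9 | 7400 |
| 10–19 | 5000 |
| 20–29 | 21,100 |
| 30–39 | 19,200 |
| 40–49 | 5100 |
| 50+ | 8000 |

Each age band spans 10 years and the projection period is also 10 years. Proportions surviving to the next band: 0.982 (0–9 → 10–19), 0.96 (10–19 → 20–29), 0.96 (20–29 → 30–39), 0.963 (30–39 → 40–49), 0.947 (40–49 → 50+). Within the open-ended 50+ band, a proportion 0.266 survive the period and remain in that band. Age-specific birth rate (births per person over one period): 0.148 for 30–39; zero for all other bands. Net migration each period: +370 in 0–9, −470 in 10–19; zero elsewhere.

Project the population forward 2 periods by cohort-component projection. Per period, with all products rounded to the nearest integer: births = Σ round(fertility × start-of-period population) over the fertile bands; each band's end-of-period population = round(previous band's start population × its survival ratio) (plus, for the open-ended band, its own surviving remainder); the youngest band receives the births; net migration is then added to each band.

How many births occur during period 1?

[period 1]
Births: 19200 × 0.148 = 2842
10–19: 7400 × 0.982 = 7267
20–29: 5000 × 0.96 = 4800
30–39: 21100 × 0.96 = 20256
40–49: 19200 × 0.963 = 18490
50+: 5100 × 0.947 + 8000 × 0.266 = 4830 + 2128 = 6958
Net migration: 0–9 + 370 → 3212; 10–19 − 470 → 6797
Giving 3212 / 6797 / 4800 / 20256 / 18490 / 6958.

2842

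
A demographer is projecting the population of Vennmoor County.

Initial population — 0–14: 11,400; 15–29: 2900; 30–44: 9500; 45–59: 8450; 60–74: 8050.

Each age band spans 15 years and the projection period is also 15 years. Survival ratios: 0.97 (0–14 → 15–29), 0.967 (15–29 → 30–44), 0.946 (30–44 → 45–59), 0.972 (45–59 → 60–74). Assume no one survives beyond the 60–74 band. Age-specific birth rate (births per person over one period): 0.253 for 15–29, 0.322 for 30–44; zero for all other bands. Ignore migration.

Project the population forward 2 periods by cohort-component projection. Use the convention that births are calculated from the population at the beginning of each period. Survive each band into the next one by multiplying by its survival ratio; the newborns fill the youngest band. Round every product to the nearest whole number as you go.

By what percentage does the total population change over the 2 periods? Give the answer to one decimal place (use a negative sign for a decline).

Period 1:
Births: 2900 * 0.253 = 734, 9500 * 0.322 = 3059 → total 3793
15–29: 11400 * 0.97 = 11058
30–44: 2900 * 0.967 = 2804
45–59: 9500 * 0.946 = 8987
60–74: 8450 * 0.972 = 8213
→ [3793, 11058, 2804, 8987, 8213]
Period 2:
Births: 11058 * 0.253 = 2798, 2804 * 0.322 = 903 → total 3701
15–29: 3793 * 0.97 = 3679
30–44: 11058 * 0.967 = 10693
45–59: 2804 * 0.946 = 2653
60–74: 8987 * 0.972 = 8735
→ [3701, 3679, 10693, 2653, 8735]
Total: 40300 → 29461; change = -10839; percentage change = -26.9%

-26.9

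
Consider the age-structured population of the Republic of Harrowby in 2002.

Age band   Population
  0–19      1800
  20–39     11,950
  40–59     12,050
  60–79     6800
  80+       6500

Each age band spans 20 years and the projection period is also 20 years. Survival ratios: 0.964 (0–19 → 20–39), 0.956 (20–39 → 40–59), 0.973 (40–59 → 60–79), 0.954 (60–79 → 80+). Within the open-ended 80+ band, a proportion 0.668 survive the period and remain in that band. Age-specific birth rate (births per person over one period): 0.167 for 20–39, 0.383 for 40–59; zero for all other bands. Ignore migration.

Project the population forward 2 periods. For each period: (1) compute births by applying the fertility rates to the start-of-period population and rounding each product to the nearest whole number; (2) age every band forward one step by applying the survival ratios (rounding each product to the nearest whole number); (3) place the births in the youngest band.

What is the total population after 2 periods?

42233

Numbering the bands 1..5 from youngest to oldest:
Period 1:
Births: 11950 × 0.167 = 1996 ; 12050 × 0.383 = 4615 ⇒ total 6611
Band 2: 1800 × 0.964 = 1735
Band 3: 11950 × 0.956 = 11424
Band 4: 12050 × 0.973 = 11725
Band 5: 6800 × 0.954 + 6500 × 0.668 = 6487 + 4342 = 10829
Population now: 0–19=6611, 20–39=1735, 40–59=11424, 60–79=11725, 80+=10829
Period 2:
Births: 1735 × 0.167 = 290 ; 11424 × 0.383 = 4375 ⇒ total 4665
Band 2: 6611 × 0.964 = 6373
Band 3: 1735 × 0.956 = 1659
Band 4: 11424 × 0.973 = 11116
Band 5: 11725 × 0.954 + 10829 × 0.668 = 11186 + 7234 = 18420
Population now: 0–19=4665, 20–39=6373, 40–59=1659, 60–79=11116, 80+=18420
Total after period 2: 4665 + 6373 + 1659 + 11116 + 18420 = 42233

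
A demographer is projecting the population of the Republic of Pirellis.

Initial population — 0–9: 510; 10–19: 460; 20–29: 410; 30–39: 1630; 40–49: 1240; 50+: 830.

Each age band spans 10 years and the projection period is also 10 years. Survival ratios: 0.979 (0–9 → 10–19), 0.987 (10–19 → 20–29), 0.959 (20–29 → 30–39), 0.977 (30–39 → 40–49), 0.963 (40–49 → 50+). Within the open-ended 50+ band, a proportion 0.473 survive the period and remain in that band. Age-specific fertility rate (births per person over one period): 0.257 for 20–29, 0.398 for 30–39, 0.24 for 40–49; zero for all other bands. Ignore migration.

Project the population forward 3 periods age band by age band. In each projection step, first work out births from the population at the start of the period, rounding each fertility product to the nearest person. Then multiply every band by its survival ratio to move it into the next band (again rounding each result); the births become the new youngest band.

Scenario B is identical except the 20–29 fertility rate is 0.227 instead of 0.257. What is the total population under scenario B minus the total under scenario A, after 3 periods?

-40

Call the bands 1 to 6, youngest first.
[period 1]
Births: 410 × 0.257 = 105, 1630 × 0.398 = 649, 1240 × 0.24 = 298 → 1052
Band 2: 510 × 0.979 = 499
Band 3: 460 × 0.987 = 454
Band 4: 410 × 0.959 = 393
Band 5: 1630 × 0.977 = 1593
Band 6: 1240 × 0.963 + 830 × 0.473 = 1194 + 393 = 1587
→ [1052, 499, 454, 393, 1593, 1587]
[period 2]
Births: 454 × 0.257 = 117, 393 × 0.398 = 156, 1593 × 0.24 = 382 → 655
Band 2: 1052 × 0.979 = 1030
Band 3: 499 × 0.987 = 493
Band 4: 454 × 0.959 = 435
Band 5: 393 × 0.977 = 384
Band 6: 1593 × 0.963 + 1587 × 0.473 = 1534 + 751 = 2285
→ [655, 1030, 493, 435, 384, 2285]
[period 3]
Births: 493 × 0.257 = 127, 435 × 0.398 = 173, 384 × 0.24 = 92 → 392
Band 2: 655 × 0.979 = 641
Band 3: 1030 × 0.987 = 1017
Band 4: 493 × 0.959 = 473
Band 5: 435 × 0.977 = 425
Band 6: 384 × 0.963 + 2285 × 0.473 = 370 + 1081 = 1451
→ [392, 641, 1017, 473, 425, 1451]
Scenario A total after 3 periods: 4399
Scenario B projection —
[period 1]
Births: 410 × 0.227 = 93, 1630 × 0.398 = 649, 1240 × 0.24 = 298 → 1040
Band 2: 510 × 0.979 = 499
Band 3: 460 × 0.987 = 454
Band 4: 410 × 0.959 = 393
Band 5: 1630 × 0.977 = 1593
Band 6: 1240 × 0.963 + 830 × 0.473 = 1194 + 393 = 1587
→ [1040, 499, 454, 393, 1593, 1587]
[period 2]
Births: 454 × 0.227 = 103, 393 × 0.398 = 156, 1593 × 0.24 = 382 → 641
Band 2: 1040 × 0.979 = 1018
Band 3: 499 × 0.987 = 493
Band 4: 454 × 0.959 = 435
Band 5: 393 × 0.977 = 384
Band 6: 1593 × 0.963 + 1587 × 0.473 = 1534 + 751 = 2285
→ [641, 1018, 493, 435, 384, 2285]
[period 3]
Births: 493 × 0.227 = 112, 435 × 0.398 = 173, 384 × 0.24 = 92 → 377
Band 2: 641 × 0.979 = 628
Band 3: 1018 × 0.987 = 1005
Band 4: 493 × 0.959 = 473
Band 5: 435 × 0.977 = 425
Band 6: 384 × 0.963 + 2285 × 0.473 = 370 + 1081 = 1451
→ [377, 628, 1005, 473, 425, 1451]
Scenario B total after 3 periods: 4359
Difference B − A = 4359 − 4399 = -40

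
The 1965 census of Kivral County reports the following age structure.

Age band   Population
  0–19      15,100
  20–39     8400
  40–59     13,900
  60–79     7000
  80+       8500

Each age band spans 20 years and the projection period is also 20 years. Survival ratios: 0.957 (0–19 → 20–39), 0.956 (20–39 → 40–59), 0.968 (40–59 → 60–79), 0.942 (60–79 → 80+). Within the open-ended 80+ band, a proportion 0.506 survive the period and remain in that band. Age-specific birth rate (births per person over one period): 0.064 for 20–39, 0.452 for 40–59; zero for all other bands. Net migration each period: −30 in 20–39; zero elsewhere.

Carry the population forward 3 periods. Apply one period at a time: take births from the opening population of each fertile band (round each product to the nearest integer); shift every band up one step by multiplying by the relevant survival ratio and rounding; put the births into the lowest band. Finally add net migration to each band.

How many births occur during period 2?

4553

Call the groups 1 to 5, youngest first.
After projecting period 1:
Births: 8400 × 0.064 = 538 ; 13900 × 0.452 = 6283 — total 6821
Group 2: 15100 × 0.957 = 14451
Group 3: 8400 × 0.956 = 8030
Group 4: 13900 × 0.968 = 13455
Group 5: 7000 × 0.942 + 8500 × 0.506 = 6594 + 4301 = 10895
Net migration: Group 2 − 30 → 14421
Population now: 0–19=6821, 20–39=14421, 40–59=8030, 60–79=13455, 80+=10895
After projecting period 2:
Births: 14421 × 0.064 = 923 ; 8030 × 0.452 = 3630 — total 4553
Group 2: 6821 × 0.957 = 6528
Group 3: 14421 × 0.956 = 13786
Group 4: 8030 × 0.968 = 7773
Group 5: 13455 × 0.942 + 10895 × 0.506 = 12675 + 5513 = 18188
Net migration: Group 2 − 30 → 6498
Population now: 0–19=4553, 20–39=6498, 40–59=13786, 60–79=7773, 80+=18188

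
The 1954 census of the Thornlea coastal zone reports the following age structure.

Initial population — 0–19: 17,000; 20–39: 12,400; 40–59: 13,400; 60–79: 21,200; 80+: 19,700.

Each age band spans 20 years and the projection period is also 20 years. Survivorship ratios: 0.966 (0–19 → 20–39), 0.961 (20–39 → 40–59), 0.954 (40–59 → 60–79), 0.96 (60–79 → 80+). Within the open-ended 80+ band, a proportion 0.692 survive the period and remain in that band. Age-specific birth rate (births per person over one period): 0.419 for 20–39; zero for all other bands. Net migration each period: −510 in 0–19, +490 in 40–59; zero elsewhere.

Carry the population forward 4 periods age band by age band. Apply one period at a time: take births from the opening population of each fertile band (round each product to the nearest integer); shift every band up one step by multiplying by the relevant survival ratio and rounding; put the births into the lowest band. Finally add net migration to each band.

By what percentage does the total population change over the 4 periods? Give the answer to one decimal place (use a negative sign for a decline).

-35.1

Period 1.
Births: 12400 × 0.419 = 5196
20–39: 17000 × 0.966 = 16422
40–59: 12400 × 0.961 = 11916
60–79: 13400 × 0.954 = 12784
80+: 21200 × 0.96 + 19700 × 0.692 = 20352 + 13632 = 33984
Net migration: 0–19 − 510 → 4686; 40–59 + 490 → 12406
Giving 4686 / 16422 / 12406 / 12784 / 33984.
Period 2.
Births: 16422 × 0.419 = 6881
20–39: 4686 × 0.966 = 4527
40–59: 16422 × 0.961 = 15782
60–79: 12406 × 0.954 = 11835
80+: 12784 × 0.96 + 33984 × 0.692 = 12273 + 23517 = 35790
Net migration: 0–19 − 510 → 6371; 40–59 + 490 → 16272
Giving 6371 / 4527 / 16272 / 11835 / 35790.
Period 3.
Births: 4527 × 0.419 = 1897
20–39: 6371 × 0.966 = 6154
40–59: 4527 × 0.961 = 4350
60–79: 16272 × 0.954 = 15523
80+: 11835 × 0.96 + 35790 × 0.692 = 11362 + 24767 = 36129
Net migration: 0–19 − 510 → 1387; 40–59 + 490 → 4840
Giving 1387 / 6154 / 4840 / 15523 / 36129.
Period 4.
Births: 6154 × 0.419 = 2579
20–39: 1387 × 0.966 = 1340
40–59: 6154 × 0.961 = 5914
60–79: 4840 × 0.954 = 4617
80+: 15523 × 0.96 + 36129 × 0.692 = 14902 + 25001 = 39903
Net migration: 0–19 − 510 → 2069; 40–59 + 490 → 6404
Giving 2069 / 1340 / 6404 / 4617 / 39903.
Total: 83700 → 54333; change = -29367; percentage change = -35.1%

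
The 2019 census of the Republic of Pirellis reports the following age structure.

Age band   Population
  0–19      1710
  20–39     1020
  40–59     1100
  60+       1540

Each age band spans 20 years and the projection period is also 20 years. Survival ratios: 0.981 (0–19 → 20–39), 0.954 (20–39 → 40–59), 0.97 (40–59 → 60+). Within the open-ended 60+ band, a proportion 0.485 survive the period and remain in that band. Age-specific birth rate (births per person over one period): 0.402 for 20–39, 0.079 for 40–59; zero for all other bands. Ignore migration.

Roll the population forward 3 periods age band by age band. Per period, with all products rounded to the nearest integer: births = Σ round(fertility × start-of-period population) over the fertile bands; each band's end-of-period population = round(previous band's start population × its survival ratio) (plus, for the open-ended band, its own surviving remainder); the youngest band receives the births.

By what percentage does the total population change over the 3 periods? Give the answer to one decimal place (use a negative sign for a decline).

Period 1:
Births: 1020 * 0.402 = 410, 1100 * 0.079 = 87 → total 497
20–39: 1710 * 0.981 = 1678
40–59: 1020 * 0.954 = 973
60+: 1100 * 0.97 + 1540 * 0.485 = 1067 + 747 = 1814
→ [497, 1678, 973, 1814]
Period 2:
Births: 1678 * 0.402 = 675, 973 * 0.079 = 77 → total 752
20–39: 497 * 0.981 = 488
40–59: 1678 * 0.954 = 1601
60+: 973 * 0.97 + 1814 * 0.485 = 944 + 880 = 1824
→ [752, 488, 1601, 1824]
Period 3:
Births: 488 * 0.402 = 196, 1601 * 0.079 = 126 → total 322
20–39: 752 * 0.981 = 738
40–59: 488 * 0.954 = 466
60+: 1601 * 0.97 + 1824 * 0.485 = 1553 + 885 = 2438
→ [322, 738, 466, 2438]
Total: 5370 → 3964; change = -1406; percentage change = -26.2%

-26.2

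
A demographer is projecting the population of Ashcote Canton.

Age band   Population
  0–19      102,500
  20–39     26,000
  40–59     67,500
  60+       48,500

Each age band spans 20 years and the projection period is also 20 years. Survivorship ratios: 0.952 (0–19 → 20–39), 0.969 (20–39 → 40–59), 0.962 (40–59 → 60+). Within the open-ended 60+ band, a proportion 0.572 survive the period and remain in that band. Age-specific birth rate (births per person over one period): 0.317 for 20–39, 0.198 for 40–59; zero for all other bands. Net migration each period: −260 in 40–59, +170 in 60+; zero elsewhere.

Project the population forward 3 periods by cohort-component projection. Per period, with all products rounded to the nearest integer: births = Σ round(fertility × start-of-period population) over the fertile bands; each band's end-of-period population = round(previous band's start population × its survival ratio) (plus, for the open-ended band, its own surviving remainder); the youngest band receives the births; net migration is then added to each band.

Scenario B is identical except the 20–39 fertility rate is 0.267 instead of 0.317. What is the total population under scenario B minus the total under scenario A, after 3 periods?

[period 1]
Births: 26000 * 0.317 = 8242, 67500 * 0.198 = 13365 ⇒ total 21607
20–39: 102500 * 0.952 = 97580
40–59: 26000 * 0.969 = 25194
60+: 67500 * 0.962 + 48500 * 0.572 = 64935 + 27742 = 92677
Net migration: 40–59 − 260 → 24934; 60+ + 170 → 92847
End of period: [21607, 97580, 24934, 92847]
[period 2]
Births: 97580 * 0.317 = 30933, 24934 * 0.198 = 4937 ⇒ total 35870
20–39: 21607 * 0.952 = 20570
40–59: 97580 * 0.969 = 94555
60+: 24934 * 0.962 + 92847 * 0.572 = 23987 + 53108 = 77095
Net migration: 40–59 − 260 → 94295; 60+ + 170 → 77265
End of period: [35870, 20570, 94295, 77265]
[period 3]
Births: 20570 * 0.317 = 6521, 94295 * 0.198 = 18670 ⇒ total 25191
20–39: 35870 * 0.952 = 34148
40–59: 20570 * 0.969 = 19932
60+: 94295 * 0.962 + 77265 * 0.572 = 90712 + 44196 = 134908
Net migration: 40–59 − 260 → 19672; 60+ + 170 → 135078
End of period: [25191, 34148, 19672, 135078]
Scenario A total after 3 periods: 214089
Scenario B projection —
[period 1]
Births: 26000 * 0.267 = 6942, 67500 * 0.198 = 13365 ⇒ total 20307
20–39: 102500 * 0.952 = 97580
40–59: 26000 * 0.969 = 25194
60+: 67500 * 0.962 + 48500 * 0.572 = 64935 + 27742 = 92677
Net migration: 40–59 − 260 → 24934; 60+ + 170 → 92847
End of period: [20307, 97580, 24934, 92847]
[period 2]
Births: 97580 * 0.267 = 26054, 24934 * 0.198 = 4937 ⇒ total 30991
20–39: 20307 * 0.952 = 19332
40–59: 97580 * 0.969 = 94555
60+: 24934 * 0.962 + 92847 * 0.572 = 23987 + 53108 = 77095
Net migration: 40–59 − 260 → 94295; 60+ + 170 → 77265
End of period: [30991, 19332, 94295, 77265]
[period 3]
Births: 19332 * 0.267 = 5162, 94295 * 0.198 = 18670 ⇒ total 23832
20–39: 30991 * 0.952 = 29503
40–59: 19332 * 0.969 = 18733
60+: 94295 * 0.962 + 77265 * 0.572 = 90712 + 44196 = 134908
Net migration: 40–59 − 260 → 18473; 60+ + 170 → 135078
End of period: [23832, 29503, 18473, 135078]
Scenario B total after 3 periods: 206886
Difference B − A = 206886 − 214089 = -7203

-7203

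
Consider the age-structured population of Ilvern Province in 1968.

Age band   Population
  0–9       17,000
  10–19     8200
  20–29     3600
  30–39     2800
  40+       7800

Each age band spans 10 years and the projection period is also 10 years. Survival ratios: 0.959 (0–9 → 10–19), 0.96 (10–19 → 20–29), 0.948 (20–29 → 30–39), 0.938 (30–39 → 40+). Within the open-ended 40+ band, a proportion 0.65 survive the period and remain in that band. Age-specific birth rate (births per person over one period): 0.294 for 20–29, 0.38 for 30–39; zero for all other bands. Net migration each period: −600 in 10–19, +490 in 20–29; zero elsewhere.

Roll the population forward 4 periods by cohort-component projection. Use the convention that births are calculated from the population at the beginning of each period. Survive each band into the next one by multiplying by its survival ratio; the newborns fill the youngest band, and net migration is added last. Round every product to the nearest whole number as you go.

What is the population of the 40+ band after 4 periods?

22140

After projecting period 1:
Births: 3600 × 0.294 = 1058 ; 2800 × 0.38 = 1064 → total 2122
10–19: 17000 × 0.959 = 16303
20–29: 8200 × 0.96 = 7872
30–39: 3600 × 0.948 = 3413
40+: 2800 × 0.938 + 7800 × 0.65 = 2626 + 5070 = 7696
Net migration: 10–19 − 600 → 15703; 20–29 + 490 → 8362
End of period: [2122, 15703, 8362, 3413, 7696]
After projecting period 2:
Births: 8362 × 0.294 = 2458 ; 3413 × 0.38 = 1297 → total 3755
10–19: 2122 × 0.959 = 2035
20–29: 15703 × 0.96 = 15075
30–39: 8362 × 0.948 = 7927
40+: 3413 × 0.938 + 7696 × 0.65 = 3201 + 5002 = 8203
Net migration: 10–19 − 600 → 1435; 20–29 + 490 → 15565
End of period: [3755, 1435, 15565, 7927, 8203]
After projecting period 3:
Births: 15565 × 0.294 = 4576 ; 7927 × 0.38 = 3012 → total 7588
10–19: 3755 × 0.959 = 3601
20–29: 1435 × 0.96 = 1378
30–39: 15565 × 0.948 = 14756
40+: 7927 × 0.938 + 8203 × 0.65 = 7436 + 5332 = 12768
Net migration: 10–19 − 600 → 3001; 20–29 + 490 → 1868
End of period: [7588, 3001, 1868, 14756, 12768]
After projecting period 4:
Births: 1868 × 0.294 = 549 ; 14756 × 0.38 = 5607 → total 6156
10–19: 7588 × 0.959 = 7277
20–29: 3001 × 0.96 = 2881
30–39: 1868 × 0.948 = 1771
40+: 14756 × 0.938 + 12768 × 0.65 = 13841 + 8299 = 22140
Net migration: 10–19 − 600 → 6677; 20–29 + 490 → 3371
End of period: [6156, 6677, 3371, 1771, 22140]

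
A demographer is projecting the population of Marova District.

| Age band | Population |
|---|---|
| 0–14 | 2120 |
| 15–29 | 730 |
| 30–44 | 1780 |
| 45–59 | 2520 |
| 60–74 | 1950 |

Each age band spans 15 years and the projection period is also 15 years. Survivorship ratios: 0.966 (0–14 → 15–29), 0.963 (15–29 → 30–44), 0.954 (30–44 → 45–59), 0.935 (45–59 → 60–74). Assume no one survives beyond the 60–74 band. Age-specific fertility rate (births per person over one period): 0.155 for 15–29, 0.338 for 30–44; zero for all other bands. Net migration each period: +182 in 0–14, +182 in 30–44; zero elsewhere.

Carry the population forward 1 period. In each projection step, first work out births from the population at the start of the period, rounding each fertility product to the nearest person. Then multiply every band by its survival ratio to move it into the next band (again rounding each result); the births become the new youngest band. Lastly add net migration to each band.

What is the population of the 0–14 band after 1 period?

897

(Bands numbered youngest = 1 to oldest = 5.)
[period 1]
Births: 730 × 0.155 = 113 ; 1780 × 0.338 = 602 — total 715
Band 2: 2120 × 0.966 = 2048
Band 3: 730 × 0.963 = 703
Band 4: 1780 × 0.954 = 1698
Band 5: 2520 × 0.935 = 2356
Net migration: Band 1 + 182 → 897; Band 3 + 182 → 885
End of period: [897, 2048, 885, 1698, 2356]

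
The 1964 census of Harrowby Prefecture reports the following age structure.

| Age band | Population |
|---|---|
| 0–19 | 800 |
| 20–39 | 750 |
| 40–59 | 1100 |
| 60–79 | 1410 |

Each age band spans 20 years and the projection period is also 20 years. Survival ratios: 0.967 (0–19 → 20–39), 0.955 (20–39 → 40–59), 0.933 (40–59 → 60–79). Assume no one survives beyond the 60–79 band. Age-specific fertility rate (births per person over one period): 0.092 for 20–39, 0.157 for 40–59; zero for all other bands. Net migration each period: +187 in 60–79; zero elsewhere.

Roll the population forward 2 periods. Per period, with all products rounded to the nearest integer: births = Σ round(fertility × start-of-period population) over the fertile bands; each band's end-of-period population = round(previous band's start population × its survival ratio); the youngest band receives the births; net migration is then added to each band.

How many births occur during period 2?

183

Period 1.
Births: 750 × 0.092 = 69  |  1100 × 0.157 = 173 → 242
20–39: 800 × 0.967 = 774
40–59: 750 × 0.955 = 716
60–79: 1100 × 0.933 = 1026
Net migration: 60–79 + 187 → 1213
End of period: [242, 774, 716, 1213]
Period 2.
Births: 774 × 0.092 = 71  |  716 × 0.157 = 112 → 183
20–39: 242 × 0.967 = 234
40–59: 774 × 0.955 = 739
60–79: 716 × 0.933 = 668
Net migration: 60–79 + 187 → 855
End of period: [183, 234, 739, 855]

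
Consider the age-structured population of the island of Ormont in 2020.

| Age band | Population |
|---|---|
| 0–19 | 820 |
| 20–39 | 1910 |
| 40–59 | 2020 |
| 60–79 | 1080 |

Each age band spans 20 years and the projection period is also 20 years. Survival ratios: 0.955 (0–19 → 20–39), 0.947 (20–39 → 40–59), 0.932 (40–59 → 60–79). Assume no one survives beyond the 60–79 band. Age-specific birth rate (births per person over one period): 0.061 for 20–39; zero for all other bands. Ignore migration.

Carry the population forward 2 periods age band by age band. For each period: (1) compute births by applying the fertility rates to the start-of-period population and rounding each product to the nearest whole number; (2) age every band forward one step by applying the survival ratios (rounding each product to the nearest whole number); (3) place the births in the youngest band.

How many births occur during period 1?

Period 1.
Births: 1910 * 0.061 = 117
20–39: 820 * 0.955 = 783
40–59: 1910 * 0.947 = 1809
60–79: 2020 * 0.932 = 1883
→ [117, 783, 1809, 1883]

117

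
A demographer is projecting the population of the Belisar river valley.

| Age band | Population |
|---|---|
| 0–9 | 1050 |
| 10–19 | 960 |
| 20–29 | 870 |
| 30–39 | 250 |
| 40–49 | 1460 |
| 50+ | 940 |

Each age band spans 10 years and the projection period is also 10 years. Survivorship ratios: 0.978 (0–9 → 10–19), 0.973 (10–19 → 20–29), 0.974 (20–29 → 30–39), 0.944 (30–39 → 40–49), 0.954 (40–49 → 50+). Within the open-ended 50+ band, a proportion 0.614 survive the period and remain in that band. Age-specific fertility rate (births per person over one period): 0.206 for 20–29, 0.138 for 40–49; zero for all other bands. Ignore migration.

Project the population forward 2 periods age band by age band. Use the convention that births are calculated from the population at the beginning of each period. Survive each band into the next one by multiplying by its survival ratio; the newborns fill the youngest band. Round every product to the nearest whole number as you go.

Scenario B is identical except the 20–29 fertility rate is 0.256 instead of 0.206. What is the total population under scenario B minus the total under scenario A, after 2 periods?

90

[period 1]
Births: 870 * 0.206 = 179, 1460 * 0.138 = 201 — total 380
10–19: 1050 * 0.978 = 1027
20–29: 960 * 0.973 = 934
30–39: 870 * 0.974 = 847
40–49: 250 * 0.944 = 236
50+: 1460 * 0.954 + 940 * 0.614 = 1393 + 577 = 1970
→ [380, 1027, 934, 847, 236, 1970]
[period 2]
Births: 934 * 0.206 = 192, 236 * 0.138 = 33 — total 225
10–19: 380 * 0.978 = 372
20–29: 1027 * 0.973 = 999
30–39: 934 * 0.974 = 910
40–49: 847 * 0.944 = 800
50+: 236 * 0.954 + 1970 * 0.614 = 225 + 1210 = 1435
→ [225, 372, 999, 910, 800, 1435]
Scenario A total after 2 periods: 4741
Scenario B projection —
[period 1]
Births: 870 * 0.256 = 223, 1460 * 0.138 = 201 — total 424
10–19: 1050 * 0.978 = 1027
20–29: 960 * 0.973 = 934
30–39: 870 * 0.974 = 847
40–49: 250 * 0.944 = 236
50+: 1460 * 0.954 + 940 * 0.614 = 1393 + 577 = 1970
→ [424, 1027, 934, 847, 236, 1970]
[period 2]
Births: 934 * 0.256 = 239, 236 * 0.138 = 33 — total 272
10–19: 424 * 0.978 = 415
20–29: 1027 * 0.973 = 999
30–39: 934 * 0.974 = 910
40–49: 847 * 0.944 = 800
50+: 236 * 0.954 + 1970 * 0.614 = 225 + 1210 = 1435
→ [272, 415, 999, 910, 800, 1435]
Scenario B total after 2 periods: 4831
Difference B − A = 4831 − 4741 = 90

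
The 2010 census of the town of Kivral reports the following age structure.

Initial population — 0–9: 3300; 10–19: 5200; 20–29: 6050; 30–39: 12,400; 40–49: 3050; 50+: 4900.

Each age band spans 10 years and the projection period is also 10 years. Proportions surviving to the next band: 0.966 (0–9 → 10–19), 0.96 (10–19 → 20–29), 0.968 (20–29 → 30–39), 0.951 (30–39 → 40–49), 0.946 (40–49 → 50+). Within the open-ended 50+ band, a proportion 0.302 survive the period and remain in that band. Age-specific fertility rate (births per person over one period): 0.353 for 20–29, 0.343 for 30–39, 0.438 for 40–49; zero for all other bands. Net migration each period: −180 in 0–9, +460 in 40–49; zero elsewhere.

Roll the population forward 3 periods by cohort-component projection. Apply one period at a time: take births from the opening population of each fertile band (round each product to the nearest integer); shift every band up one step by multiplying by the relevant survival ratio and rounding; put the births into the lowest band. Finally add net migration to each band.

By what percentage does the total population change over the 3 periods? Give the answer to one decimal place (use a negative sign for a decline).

— Period 1 —
Births: 6050 × 0.353 = 2136  |  12400 × 0.343 = 4253  |  3050 × 0.438 = 1336 → 7725
10–19: 3300 × 0.966 = 3188
20–29: 5200 × 0.96 = 4992
30–39: 6050 × 0.968 = 5856
40–49: 12400 × 0.951 = 11792
50+: 3050 × 0.946 + 4900 × 0.302 = 2885 + 1480 = 4365
Net migration: 0–9 − 180 → 7545; 40–49 + 460 → 12252
Giving 7545 / 3188 / 4992 / 5856 / 12252 / 4365.
— Period 2 —
Births: 4992 × 0.353 = 1762  |  5856 × 0.343 = 2009  |  12252 × 0.438 = 5366 → 9137
10–19: 7545 × 0.966 = 7288
20–29: 3188 × 0.96 = 3060
30–39: 4992 × 0.968 = 4832
40–49: 5856 × 0.951 = 5569
50+: 12252 × 0.946 + 4365 × 0.302 = 11590 + 1318 = 12908
Net migration: 0–9 − 180 → 8957; 40–49 + 460 → 6029
Giving 8957 / 7288 / 3060 / 4832 / 6029 / 12908.
— Period 3 —
Births: 3060 × 0.353 = 1080  |  4832 × 0.343 = 1657  |  6029 × 0.438 = 2641 → 5378
10–19: 8957 × 0.966 = 8652
20–29: 7288 × 0.96 = 6996
30–39: 3060 × 0.968 = 2962
40–49: 4832 × 0.951 = 4595
50+: 6029 × 0.946 + 12908 × 0.302 = 5703 + 3898 = 9601
Net migration: 0–9 − 180 → 5198; 40–49 + 460 → 5055
Giving 5198 / 8652 / 6996 / 2962 / 5055 / 9601.
Total: 34900 → 38464; change = 3564; percentage change = 10.2%

10.2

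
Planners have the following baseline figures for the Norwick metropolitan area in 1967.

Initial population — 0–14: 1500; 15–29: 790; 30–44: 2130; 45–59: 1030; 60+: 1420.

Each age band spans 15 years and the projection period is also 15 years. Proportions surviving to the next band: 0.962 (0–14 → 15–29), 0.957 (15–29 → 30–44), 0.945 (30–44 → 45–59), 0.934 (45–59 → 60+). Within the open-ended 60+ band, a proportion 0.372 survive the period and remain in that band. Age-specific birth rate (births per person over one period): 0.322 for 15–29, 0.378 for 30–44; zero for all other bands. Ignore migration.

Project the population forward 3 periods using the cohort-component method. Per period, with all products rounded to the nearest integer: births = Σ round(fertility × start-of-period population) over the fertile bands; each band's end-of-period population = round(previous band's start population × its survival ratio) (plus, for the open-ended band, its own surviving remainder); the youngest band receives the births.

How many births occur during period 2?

751

— Period 1 —
Births: 790 * 0.322 = 254, 2130 * 0.378 = 805 → total 1059
15–29: 1500 * 0.962 = 1443
30–44: 790 * 0.957 = 756
45–59: 2130 * 0.945 = 2013
60+: 1030 * 0.934 + 1420 * 0.372 = 962 + 528 = 1490
Population now: 0–14=1059, 15–29=1443, 30–44=756, 45–59=2013, 60+=1490
— Period 2 —
Births: 1443 * 0.322 = 465, 756 * 0.378 = 286 → total 751
15–29: 1059 * 0.962 = 1019
30–44: 1443 * 0.957 = 1381
45–59: 756 * 0.945 = 714
60+: 2013 * 0.934 + 1490 * 0.372 = 1880 + 554 = 2434
Population now: 0–14=751, 15–29=1019, 30–44=1381, 45–59=714, 60+=2434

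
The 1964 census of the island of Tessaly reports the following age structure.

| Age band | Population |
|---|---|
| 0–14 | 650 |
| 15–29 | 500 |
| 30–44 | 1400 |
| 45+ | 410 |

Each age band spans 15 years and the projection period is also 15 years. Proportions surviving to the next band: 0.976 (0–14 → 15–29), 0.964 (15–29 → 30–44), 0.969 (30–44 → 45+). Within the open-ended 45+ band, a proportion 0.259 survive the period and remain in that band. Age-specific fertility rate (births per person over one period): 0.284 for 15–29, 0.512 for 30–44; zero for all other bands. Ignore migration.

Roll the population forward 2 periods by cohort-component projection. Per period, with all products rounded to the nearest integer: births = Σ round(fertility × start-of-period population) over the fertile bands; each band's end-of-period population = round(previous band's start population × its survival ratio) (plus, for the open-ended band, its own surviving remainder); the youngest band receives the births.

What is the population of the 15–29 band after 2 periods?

[period 1]
Births: 500 * 0.284 = 142, 1400 * 0.512 = 717 ⇒ total 859
15–29: 650 * 0.976 = 634
30–44: 500 * 0.964 = 482
45+: 1400 * 0.969 + 410 * 0.259 = 1357 + 106 = 1463
→ [859, 634, 482, 1463]
[period 2]
Births: 634 * 0.284 = 180, 482 * 0.512 = 247 ⇒ total 427
15–29: 859 * 0.976 = 838
30–44: 634 * 0.964 = 611
45+: 482 * 0.969 + 1463 * 0.259 = 467 + 379 = 846
→ [427, 838, 611, 846]

838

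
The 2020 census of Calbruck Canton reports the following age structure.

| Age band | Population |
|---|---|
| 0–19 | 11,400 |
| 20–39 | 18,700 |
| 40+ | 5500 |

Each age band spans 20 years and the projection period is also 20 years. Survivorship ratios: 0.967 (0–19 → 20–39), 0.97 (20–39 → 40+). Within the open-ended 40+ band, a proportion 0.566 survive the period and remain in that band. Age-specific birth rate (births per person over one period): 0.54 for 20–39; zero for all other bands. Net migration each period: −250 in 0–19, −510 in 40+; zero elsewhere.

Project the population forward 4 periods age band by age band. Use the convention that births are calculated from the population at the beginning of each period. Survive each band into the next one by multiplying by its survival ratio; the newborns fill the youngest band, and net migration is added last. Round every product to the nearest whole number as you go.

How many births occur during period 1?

10098

— Period 1 —
Births: 18700 × 0.54 = 10098
20–39: 11400 × 0.967 = 11024
40+: 18700 × 0.97 + 5500 × 0.566 = 18139 + 3113 = 21252
Net migration: 0–19 − 250 → 9848; 40+ − 510 → 20742
Population now: 0–19=9848, 20–39=11024, 40+=20742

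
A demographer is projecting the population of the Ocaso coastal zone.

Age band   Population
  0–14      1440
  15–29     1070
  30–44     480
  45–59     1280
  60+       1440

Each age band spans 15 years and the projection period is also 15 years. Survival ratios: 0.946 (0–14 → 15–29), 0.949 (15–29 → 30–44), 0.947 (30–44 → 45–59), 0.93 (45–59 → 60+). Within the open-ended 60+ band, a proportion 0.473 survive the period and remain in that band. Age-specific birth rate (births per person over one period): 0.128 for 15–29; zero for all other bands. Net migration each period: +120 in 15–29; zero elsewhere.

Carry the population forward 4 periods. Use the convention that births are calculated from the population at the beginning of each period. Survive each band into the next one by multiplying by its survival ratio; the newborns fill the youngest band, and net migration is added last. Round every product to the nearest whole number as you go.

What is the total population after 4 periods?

2651

— Period 1 —
Births: 1070 × 0.128 = 137
15–29: 1440 × 0.946 = 1362
30–44: 1070 × 0.949 = 1015
45–59: 480 × 0.947 = 455
60+: 1280 × 0.93 + 1440 × 0.473 = 1190 + 681 = 1871
Net migration: 15–29 + 120 → 1482
Population now: 0–14=137, 15–29=1482, 30–44=1015, 45–59=455, 60+=1871
— Period 2 —
Births: 1482 × 0.128 = 190
15–29: 137 × 0.946 = 130
30–44: 1482 × 0.949 = 1406
45–59: 1015 × 0.947 = 961
60+: 455 × 0.93 + 1871 × 0.473 = 423 + 885 = 1308
Net migration: 15–29 + 120 → 250
Population now: 0–14=190, 15–29=250, 30–44=1406, 45–59=961, 60+=1308
— Period 3 —
Births: 250 × 0.128 = 32
15–29: 190 × 0.946 = 180
30–44: 250 × 0.949 = 237
45–59: 1406 × 0.947 = 1331
60+: 961 × 0.93 + 1308 × 0.473 = 894 + 619 = 1513
Net migration: 15–29 + 120 → 300
Population now: 0–14=32, 15–29=300, 30–44=237, 45–59=1331, 60+=1513
— Period 4 —
Births: 300 × 0.128 = 38
15–29: 32 × 0.946 = 30
30–44: 300 × 0.949 = 285
45–59: 237 × 0.947 = 224
60+: 1331 × 0.93 + 1513 × 0.473 = 1238 + 716 = 1954
Net migration: 15–29 + 120 → 150
Population now: 0–14=38, 15–29=150, 30–44=285, 45–59=224, 60+=1954
Total after period 4: 38 + 150 + 285 + 224 + 1954 = 2651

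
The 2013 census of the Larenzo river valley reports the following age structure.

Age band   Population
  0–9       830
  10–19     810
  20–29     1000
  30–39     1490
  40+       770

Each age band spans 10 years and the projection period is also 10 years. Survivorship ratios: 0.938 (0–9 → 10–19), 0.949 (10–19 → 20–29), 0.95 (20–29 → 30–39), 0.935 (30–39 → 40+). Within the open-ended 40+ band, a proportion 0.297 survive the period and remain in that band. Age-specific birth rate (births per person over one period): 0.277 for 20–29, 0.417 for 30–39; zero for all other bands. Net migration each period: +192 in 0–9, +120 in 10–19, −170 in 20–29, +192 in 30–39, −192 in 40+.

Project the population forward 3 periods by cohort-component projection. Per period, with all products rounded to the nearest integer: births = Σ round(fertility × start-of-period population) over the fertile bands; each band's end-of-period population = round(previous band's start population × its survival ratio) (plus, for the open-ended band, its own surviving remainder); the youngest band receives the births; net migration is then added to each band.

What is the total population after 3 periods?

4261

(Bands numbered youngest = 1 to oldest = 5.)
Period 1:
Births: 1000 × 0.277 = 277 ; 1490 × 0.417 = 621 — total 898
Band 2: 830 × 0.938 = 779
Band 3: 810 × 0.949 = 769
Band 4: 1000 × 0.95 = 950
Band 5: 1490 × 0.935 + 770 × 0.297 = 1393 + 229 = 1622
Net migration: Band 1 + 192 → 1090; Band 2 + 120 → 899; Band 3 − 170 → 599; Band 4 + 192 → 1142; Band 5 − 192 → 1430
→ [1090, 899, 599, 1142, 1430]
Period 2:
Births: 599 × 0.277 = 166 ; 1142 × 0.417 = 476 — total 642
Band 2: 1090 × 0.938 = 1022
Band 3: 899 × 0.949 = 853
Band 4: 599 × 0.95 = 569
Band 5: 1142 × 0.935 + 1430 × 0.297 = 1068 + 425 = 1493
Net migration: Band 1 + 192 → 834; Band 2 + 120 → 1142; Band 3 − 170 → 683; Band 4 + 192 → 761; Band 5 − 192 → 1301
→ [834, 1142, 683, 761, 1301]
Period 3:
Births: 683 × 0.277 = 189 ; 761 × 0.417 = 317 — total 506
Band 2: 834 × 0.938 = 782
Band 3: 1142 × 0.949 = 1084
Band 4: 683 × 0.95 = 649
Band 5: 761 × 0.935 + 1301 × 0.297 = 712 + 386 = 1098
Net migration: Band 1 + 192 → 698; Band 2 + 120 → 902; Band 3 − 170 → 914; Band 4 + 192 → 841; Band 5 − 192 → 906
→ [698, 902, 914, 841, 906]
Total after period 3: 698 + 902 + 914 + 841 + 906 = 4261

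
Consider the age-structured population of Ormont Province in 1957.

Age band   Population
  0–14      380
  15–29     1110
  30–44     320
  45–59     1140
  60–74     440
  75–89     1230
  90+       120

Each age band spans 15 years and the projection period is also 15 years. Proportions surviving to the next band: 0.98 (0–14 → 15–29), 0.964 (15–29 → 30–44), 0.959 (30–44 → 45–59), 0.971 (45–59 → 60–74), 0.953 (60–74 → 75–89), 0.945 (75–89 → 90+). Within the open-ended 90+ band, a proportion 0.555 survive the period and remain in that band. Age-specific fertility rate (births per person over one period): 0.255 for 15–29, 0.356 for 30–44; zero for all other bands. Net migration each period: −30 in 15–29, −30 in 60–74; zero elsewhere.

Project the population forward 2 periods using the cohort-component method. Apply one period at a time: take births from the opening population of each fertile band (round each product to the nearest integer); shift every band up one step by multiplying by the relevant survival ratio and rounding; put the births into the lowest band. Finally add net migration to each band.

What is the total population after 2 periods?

4555

Call the groups 1 to 7, youngest first.
— Period 1 —
Births: 1110 × 0.255 = 283  |  320 × 0.356 = 114 → total 397
Group 2: 380 × 0.98 = 372
Group 3: 1110 × 0.964 = 1070
Group 4: 320 × 0.959 = 307
Group 5: 1140 × 0.971 = 1107
Group 6: 440 × 0.953 = 419
Group 7: 1230 × 0.945 + 120 × 0.555 = 1162 + 67 = 1229
Net migration: Group 2 − 30 → 342; Group 5 − 30 → 1077
Population now: 0–14=397, 15–29=342, 30–44=1070, 45–59=307, 60–74=1077, 75–89=419, 90+=1229
— Period 2 —
Births: 342 × 0.255 = 87  |  1070 × 0.356 = 381 → total 468
Group 2: 397 × 0.98 = 389
Group 3: 342 × 0.964 = 330
Group 4: 1070 × 0.959 = 1026
Group 5: 307 × 0.971 = 298
Group 6: 1077 × 0.953 = 1026
Group 7: 419 × 0.945 + 1229 × 0.555 = 396 + 682 = 1078
Net migration: Group 2 − 30 → 359; Group 5 − 30 → 268
Population now: 0–14=468, 15–29=359, 30–44=330, 45–59=1026, 60–74=268, 75–89=1026, 90+=1078
Total after period 2: 468 + 359 + 330 + 1026 + 268 + 1026 + 1078 = 4555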